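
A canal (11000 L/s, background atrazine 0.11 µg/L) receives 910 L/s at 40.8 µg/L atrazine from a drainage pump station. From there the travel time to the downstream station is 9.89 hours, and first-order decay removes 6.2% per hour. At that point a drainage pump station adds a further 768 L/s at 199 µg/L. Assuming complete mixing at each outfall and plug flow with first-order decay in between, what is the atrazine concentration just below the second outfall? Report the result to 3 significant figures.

Flow-weighted average: C = (11000·0.1100 + 910.0·40.80) / 11910 = 38340/11910 = 3.219 µg/L; combined flow 11910 L/s.
6.2%/h lost → k = −ln(1 − 0.062) = 0.06401 h⁻¹.
First-order decay: C = 3.219·exp(−k·t) = 3.219·0.5310 = 1.709 µg/L.
At the second outfall, C = (11910·1.709 + 768.0·199.0) / (11910 + 768.0) = 13.66 µg/L.

13.7 µg/L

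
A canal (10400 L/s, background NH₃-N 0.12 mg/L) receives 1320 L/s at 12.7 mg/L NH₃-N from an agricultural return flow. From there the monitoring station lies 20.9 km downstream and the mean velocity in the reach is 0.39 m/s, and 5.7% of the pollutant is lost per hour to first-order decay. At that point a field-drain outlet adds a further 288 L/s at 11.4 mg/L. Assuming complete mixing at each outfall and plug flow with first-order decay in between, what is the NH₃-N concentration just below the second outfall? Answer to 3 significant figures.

0.900 mg/L

Conservation of mass: C = (10400·0.1200 + 1320·12.70) / 11720 = 18010/11720 = 1.537 mg/L; combined flow 11720 L/s.
Travel time t = 20.9·1000 / 0.39 = 53590 s = 14.89 h.
5.7%/h lost → k = −ln(1 − 0.057) = 0.05869 h⁻¹.
First-order decay: C = 1.537·exp(−k·t) = 1.537·0.4174 = 0.6415 mg/L.
At the second outfall, C = (11720·0.6415 + 288.0·11.40) / (11720 + 288.0) = 0.8996 mg/L.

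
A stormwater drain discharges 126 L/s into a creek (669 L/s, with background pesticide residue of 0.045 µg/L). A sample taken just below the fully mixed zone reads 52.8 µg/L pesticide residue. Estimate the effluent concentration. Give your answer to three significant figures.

Mass balance: 669.0·0.04500 + 126.0·Cₑ = 795.0·52.80
→ Cₑ = (795.0·52.80 − 669.0·0.04500) / 126.0 = 332.9 µg/L.

333 µg/L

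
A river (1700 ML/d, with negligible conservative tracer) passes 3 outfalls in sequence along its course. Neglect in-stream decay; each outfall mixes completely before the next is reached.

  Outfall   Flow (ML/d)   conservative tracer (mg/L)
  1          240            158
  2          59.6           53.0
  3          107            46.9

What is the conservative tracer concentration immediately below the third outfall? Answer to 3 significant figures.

21.9 mg/L

Below outfall 1: Q → 1940 ML/d, C = (1700·0 + 240.0·158.0)/1940 = 19.55 mg/L.
Below outfall 2: Q → 2000 ML/d, C = (1940·19.55 + 59.60·53.00)/2000 = 20.54 mg/L.
Below outfall 3: Q → 2107 ML/d, C = (2000·20.54 + 107.0·46.90)/2107 = 21.88 mg/L.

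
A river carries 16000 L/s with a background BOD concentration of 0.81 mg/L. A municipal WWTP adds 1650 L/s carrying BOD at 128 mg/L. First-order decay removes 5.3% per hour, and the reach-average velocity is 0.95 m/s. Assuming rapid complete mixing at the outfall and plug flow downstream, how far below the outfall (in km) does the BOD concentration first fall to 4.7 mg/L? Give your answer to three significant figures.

62.4 km

After mixing, C = (16000·0.8100 + 1650·128.0) / 17650 = 224200/17650 = 12.70 mg/L.
5.3%/h lost → k = −ln(1 − 0.053) = 0.05446 h⁻¹.
Set 12.70·exp(−k·t) = 4.7 → t = ln(12.70/4.7)/k = 65720 s = 18.25 h.
Distance = v·t = 0.95·65720 = 62430 m = 62.43 km.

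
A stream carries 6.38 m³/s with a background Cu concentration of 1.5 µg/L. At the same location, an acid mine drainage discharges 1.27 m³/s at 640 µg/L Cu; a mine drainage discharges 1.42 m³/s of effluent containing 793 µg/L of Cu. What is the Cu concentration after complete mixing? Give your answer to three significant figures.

215 µg/L

Flow-weighted average: C = (6.380·1.500 + 1.270·640.0 + 1.420·793.0) / 9.070 = 1948/9.070 = 214.8 µg/L.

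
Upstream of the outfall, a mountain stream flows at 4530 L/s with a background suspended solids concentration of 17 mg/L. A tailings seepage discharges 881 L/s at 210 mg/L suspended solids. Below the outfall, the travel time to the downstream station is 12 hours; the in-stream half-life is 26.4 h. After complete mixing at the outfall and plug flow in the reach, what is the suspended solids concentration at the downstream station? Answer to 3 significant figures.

After mixing, C = (4530·17.00 + 881.0·210.0) / 5411 = 262000/5411 = 48.42 mg/L.
Half-life 26.4 h → k = ln 2 / 26.4 = 0.02626 h⁻¹ = 0.6301 d⁻¹.
Decay over the reach: 48.42·exp(−kt) = 48.42·0.7297 = 35.34 mg/L.

35.3 mg/L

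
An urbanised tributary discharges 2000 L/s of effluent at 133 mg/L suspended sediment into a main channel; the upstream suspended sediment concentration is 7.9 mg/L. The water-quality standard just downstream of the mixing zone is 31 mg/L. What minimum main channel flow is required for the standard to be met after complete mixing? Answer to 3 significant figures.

Set C_mix = 31: (Q·7.900 + 2000·133.0) / (Q + 2000) = 31
→ Q = 2000·(133.0 − 31)/(31 − 7.900) = 8831 L/s.

8830 L/s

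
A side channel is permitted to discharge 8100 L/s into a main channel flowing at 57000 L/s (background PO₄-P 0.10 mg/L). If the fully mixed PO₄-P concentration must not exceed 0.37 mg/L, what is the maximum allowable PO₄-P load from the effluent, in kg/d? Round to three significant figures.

Mass balance at the limit: 57000·0.1000 + 8100·Cₑ = 65100·0.37 → Cₑ = 2.270 mg/L.
8100 L/s = 8.100 m³/s. Load = 8.100 m³/s × 2.270 g/m³ × 86 400 s/d = 1589 kg/d.

1590 kg/d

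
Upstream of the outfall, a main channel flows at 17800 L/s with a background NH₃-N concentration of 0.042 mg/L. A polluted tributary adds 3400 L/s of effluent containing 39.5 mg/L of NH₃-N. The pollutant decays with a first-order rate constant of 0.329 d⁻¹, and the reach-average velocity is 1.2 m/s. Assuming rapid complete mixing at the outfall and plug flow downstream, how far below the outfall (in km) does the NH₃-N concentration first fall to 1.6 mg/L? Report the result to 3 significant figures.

After mixing, C = (17800·0.04200 + 3400·39.50) / 21200 = 135000/21200 = 6.370 mg/L.
Set 6.370·exp(−k·t) = 1.6 → t = ln(6.370/1.6)/k = 362800 s = 100.8 h.
Distance = v·t = 1.2·362800 = 435400 m = 435.4 km.

435 km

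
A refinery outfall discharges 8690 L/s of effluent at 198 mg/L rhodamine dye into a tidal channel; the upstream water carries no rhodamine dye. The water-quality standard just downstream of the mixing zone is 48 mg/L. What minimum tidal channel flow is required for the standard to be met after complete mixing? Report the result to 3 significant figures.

27200 L/s

Set C_mix = 48: (Q·0 + 8690·198.0) / (Q + 8690) = 48
→ Q = 8690·(198.0 − 48)/(48 − 0) = 27160 L/s.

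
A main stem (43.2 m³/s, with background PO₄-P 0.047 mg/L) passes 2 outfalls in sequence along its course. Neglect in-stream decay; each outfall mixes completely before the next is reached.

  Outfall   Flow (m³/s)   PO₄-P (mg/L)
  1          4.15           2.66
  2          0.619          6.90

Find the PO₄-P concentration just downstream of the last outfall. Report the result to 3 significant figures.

Outfall 1: combined Q = 47.35 m³/s; C = (43.20·0.04700 + 4.150·2.660)/47.35 = 0.2760 mg/L.
Outfall 2: combined Q = 47.97 m³/s; C = (47.35·0.2760 + 0.6190·6.900)/47.97 = 0.3615 mg/L.

0.361 mg/L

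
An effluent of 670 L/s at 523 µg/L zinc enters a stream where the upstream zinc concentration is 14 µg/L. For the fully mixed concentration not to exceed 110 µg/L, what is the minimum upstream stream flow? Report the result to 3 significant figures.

2880 L/s

Set C_mix = 110: (Q·14.00 + 670.0·523.0) / (Q + 670.0) = 110
→ Q = 670.0·(523.0 − 110)/(110 − 14.00) = 2882 L/s.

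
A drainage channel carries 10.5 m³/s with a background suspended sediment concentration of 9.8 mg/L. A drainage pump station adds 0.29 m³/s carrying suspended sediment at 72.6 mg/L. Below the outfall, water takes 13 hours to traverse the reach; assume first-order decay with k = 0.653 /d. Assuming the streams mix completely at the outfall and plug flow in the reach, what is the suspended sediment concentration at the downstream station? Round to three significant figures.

Flow-weighted average: C = (10.50·9.800 + 0.2900·72.60) / 10.79 = 124.0/10.79 = 11.49 mg/L.
First-order decay: C = 11.49·exp(−k·t) = 11.49·0.7021 = 8.065 mg/L.

8.07 mg/L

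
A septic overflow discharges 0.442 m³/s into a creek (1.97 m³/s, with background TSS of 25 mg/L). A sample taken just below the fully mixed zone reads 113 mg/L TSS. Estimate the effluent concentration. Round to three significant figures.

Mass balance: 1.970·25.00 + 0.4420·Cₑ = 2.412·113.0
→ Cₑ = (2.412·113.0 − 1.970·25.00) / 0.4420 = 505.2 mg/L.

505 mg/L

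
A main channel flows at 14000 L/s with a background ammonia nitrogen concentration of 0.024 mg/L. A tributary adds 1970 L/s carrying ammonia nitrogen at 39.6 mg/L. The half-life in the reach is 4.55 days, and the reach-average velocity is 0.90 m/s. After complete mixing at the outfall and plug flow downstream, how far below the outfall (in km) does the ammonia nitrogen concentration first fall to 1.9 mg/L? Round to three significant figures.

484 km

Flow-weighted average: C = (14000·0.02400 + 1970·39.60) / 15970 = 78350/15970 = 4.906 mg/L.
Half-life 4.55 d → k = ln 2 / 4.55 = 0.1523 d⁻¹.
Set 4.906·exp(−k·t) = 1.9 → t = ln(4.906/1.9)/k = 538000 s = 149.4 h.
Distance = v·t = 0.90·538000 = 484200 m = 484.2 km.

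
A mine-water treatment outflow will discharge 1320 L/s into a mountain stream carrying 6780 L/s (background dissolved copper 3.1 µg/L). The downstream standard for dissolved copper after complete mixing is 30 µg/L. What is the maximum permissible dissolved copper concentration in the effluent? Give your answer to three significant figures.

At the limit, (Qr·Cr + Qe·Cₑ)/(Qr + Qe) = 30:
Cₑ = (8100·30 − 6780·3.100) / 1320 = 168.2 µg/L.

168 µg/L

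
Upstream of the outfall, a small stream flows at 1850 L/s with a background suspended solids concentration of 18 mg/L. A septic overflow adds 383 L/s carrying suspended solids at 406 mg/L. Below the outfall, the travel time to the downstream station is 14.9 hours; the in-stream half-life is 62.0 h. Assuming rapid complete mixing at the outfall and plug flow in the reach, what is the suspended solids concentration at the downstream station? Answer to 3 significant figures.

71.6 mg/L

After mixing, C = (1850·18.00 + 383.0·406.0) / 2233 = 188800/2233 = 84.55 mg/L.
Half-life 62.0 h → k = ln 2 / 62.0 = 0.01118 h⁻¹ = 0.2683 d⁻¹.
Decay over the reach: 84.55·exp(−kt) = 84.55·0.8466 = 71.58 mg/L.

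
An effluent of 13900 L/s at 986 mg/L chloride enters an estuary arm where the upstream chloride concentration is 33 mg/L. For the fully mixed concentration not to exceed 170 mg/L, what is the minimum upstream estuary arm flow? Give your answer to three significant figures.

82800 L/s

Set C_mix = 170: (Q·33.00 + 13900·986.0) / (Q + 13900) = 170
→ Q = 13900·(986.0 − 170)/(170 − 33.00) = 82790 L/s.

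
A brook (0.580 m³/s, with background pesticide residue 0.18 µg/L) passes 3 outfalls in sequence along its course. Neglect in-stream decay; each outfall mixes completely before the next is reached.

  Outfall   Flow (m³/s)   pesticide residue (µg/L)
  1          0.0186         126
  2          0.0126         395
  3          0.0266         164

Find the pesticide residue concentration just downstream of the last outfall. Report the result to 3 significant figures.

Outfall 1: combined Q = 0.5986 m³/s; C = (0.5800·0.1800 + 0.01860·126.0)/0.5986 = 4.090 µg/L.
Outfall 2: combined Q = 0.6112 m³/s; C = (0.5986·4.090 + 0.01260·395.0)/0.6112 = 12.15 µg/L.
Outfall 3: combined Q = 0.6378 m³/s; C = (0.6112·12.15 + 0.02660·164.0)/0.6378 = 18.48 µg/L.

18.5 µg/L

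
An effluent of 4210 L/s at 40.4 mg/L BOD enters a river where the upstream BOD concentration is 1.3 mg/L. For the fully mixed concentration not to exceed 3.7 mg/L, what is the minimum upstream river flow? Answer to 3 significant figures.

64400 L/s

Set C_mix = 3.7: (Q·1.300 + 4210·40.40) / (Q + 4210) = 3.7
→ Q = 4210·(40.40 − 3.7)/(3.7 − 1.300) = 64380 L/s.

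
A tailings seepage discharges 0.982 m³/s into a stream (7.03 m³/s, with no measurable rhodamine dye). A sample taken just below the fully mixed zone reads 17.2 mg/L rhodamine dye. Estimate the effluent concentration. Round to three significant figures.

Mass balance: 7.030·0 + 0.9820·Cₑ = 8.012·17.20
→ Cₑ = (8.012·17.20 − 7.030·0) / 0.9820 = 140.3 mg/L.

140 mg/L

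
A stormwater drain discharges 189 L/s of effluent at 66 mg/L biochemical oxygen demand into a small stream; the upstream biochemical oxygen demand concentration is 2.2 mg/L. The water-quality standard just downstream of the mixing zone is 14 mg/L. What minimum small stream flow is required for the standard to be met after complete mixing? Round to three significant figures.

833 L/s

Set C_mix = 14: (Q·2.200 + 189.0·66.00) / (Q + 189.0) = 14
→ Q = 189.0·(66.00 − 14)/(14 − 2.200) = 832.9 L/s.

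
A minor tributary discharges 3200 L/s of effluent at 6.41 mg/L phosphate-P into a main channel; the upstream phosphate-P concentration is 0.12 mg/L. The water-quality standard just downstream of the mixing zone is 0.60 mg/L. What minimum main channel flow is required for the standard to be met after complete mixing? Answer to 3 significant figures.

Set C_mix = 0.60: (Q·0.1200 + 3200·6.410) / (Q + 3200) = 0.60
→ Q = 3200·(6.410 − 0.60)/(0.60 − 0.1200) = 38730 L/s.

38700 L/s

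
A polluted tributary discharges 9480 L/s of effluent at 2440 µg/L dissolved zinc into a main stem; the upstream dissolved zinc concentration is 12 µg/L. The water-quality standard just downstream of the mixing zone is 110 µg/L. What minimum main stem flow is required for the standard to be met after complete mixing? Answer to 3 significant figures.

Set C_mix = 110: (Q·12.00 + 9480·2440) / (Q + 9480) = 110
→ Q = 9480·(2440 − 110)/(110 − 12.00) = 225400 L/s.

225000 L/s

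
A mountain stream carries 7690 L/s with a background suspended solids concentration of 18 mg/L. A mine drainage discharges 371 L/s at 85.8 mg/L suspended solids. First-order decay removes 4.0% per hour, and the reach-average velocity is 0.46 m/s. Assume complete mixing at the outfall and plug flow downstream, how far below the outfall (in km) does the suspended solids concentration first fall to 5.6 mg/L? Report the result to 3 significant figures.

53.9 km

Mixed concentration C = ΣQC/ΣQ = (7690·18.00 + 371.0·85.80) / 8061 = 170300/8061 = 21.12 mg/L.
4.0%/h lost → k = −ln(1 − 0.04) = 0.04082 h⁻¹.
Set 21.12·exp(−k·t) = 5.6 → t = ln(21.12/5.6)/k = 117100 s = 32.52 h.
Distance = v·t = 0.46·117100 = 53850 m = 53.85 km.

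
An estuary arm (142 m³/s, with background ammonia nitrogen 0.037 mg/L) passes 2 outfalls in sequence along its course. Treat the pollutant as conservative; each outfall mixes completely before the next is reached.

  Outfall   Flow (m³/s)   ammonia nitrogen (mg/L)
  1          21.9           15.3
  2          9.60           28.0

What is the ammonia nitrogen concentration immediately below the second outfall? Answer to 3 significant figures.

Below outfall 1: Q → 163.9 m³/s, C = (142.0·0.03700 + 21.90·15.30)/163.9 = 2.076 mg/L.
Below outfall 2: Q → 173.5 m³/s, C = (163.9·2.076 + 9.600·28.00)/173.5 = 3.511 mg/L.

3.51 mg/L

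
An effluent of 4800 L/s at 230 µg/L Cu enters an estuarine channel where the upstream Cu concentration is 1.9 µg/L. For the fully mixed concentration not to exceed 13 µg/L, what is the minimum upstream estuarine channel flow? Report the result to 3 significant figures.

Set C_mix = 13: (Q·1.900 + 4800·230.0) / (Q + 4800) = 13
→ Q = 4800·(230.0 − 13)/(13 − 1.900) = 93840 L/s.

93800 L/s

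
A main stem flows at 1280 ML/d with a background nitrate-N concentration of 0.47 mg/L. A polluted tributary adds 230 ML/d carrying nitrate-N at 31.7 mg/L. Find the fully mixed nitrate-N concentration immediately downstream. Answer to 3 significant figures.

After mixing, C = (1280·0.4700 + 230.0·31.70) / 1510 = 7893/1510 = 5.227 mg/L.

5.23 mg/L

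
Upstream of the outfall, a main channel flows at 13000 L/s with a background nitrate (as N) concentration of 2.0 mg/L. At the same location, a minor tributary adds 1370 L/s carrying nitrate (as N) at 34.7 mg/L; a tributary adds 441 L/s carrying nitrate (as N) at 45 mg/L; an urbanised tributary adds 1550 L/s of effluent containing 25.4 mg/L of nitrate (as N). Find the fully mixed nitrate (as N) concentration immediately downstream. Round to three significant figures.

Mixed concentration C = ΣQC/ΣQ = (13000·2.000 + 1370·34.70 + 441.0·45.00 + 1550·25.40) / 16360 = 132800/16360 = 8.114 mg/L.

8.11 mg/L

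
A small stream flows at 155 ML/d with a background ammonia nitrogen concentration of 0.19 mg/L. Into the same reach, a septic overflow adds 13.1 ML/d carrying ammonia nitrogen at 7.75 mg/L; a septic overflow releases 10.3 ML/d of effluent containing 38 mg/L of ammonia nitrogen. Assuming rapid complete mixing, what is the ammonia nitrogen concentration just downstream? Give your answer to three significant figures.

2.93 mg/L

Mass balance: C = (155.0·0.1900 + 13.10·7.750 + 10.30·38.00) / 178.4 = 522.4/178.4 = 2.928 mg/L.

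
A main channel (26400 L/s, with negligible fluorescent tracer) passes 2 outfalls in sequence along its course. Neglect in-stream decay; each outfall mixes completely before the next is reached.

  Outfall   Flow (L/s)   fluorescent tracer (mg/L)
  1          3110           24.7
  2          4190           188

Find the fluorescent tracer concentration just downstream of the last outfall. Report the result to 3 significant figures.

Outfall 1: combined Q = 29510 L/s; C = (26400·0 + 3110·24.70)/29510 = 2.603 mg/L.
Outfall 2: combined Q = 33700 L/s; C = (29510·2.603 + 4190·188.0)/33700 = 25.65 mg/L.

25.7 mg/L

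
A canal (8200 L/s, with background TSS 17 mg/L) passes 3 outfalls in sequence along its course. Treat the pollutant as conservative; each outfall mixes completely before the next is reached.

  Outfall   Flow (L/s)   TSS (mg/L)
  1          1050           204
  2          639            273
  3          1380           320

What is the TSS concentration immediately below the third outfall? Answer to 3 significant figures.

86.0 mg/L

Below outfall 1: Q → 9250 L/s, C = (8200·17.00 + 1050·204.0)/9250 = 38.23 mg/L.
Below outfall 2: Q → 9889 L/s, C = (9250·38.23 + 639.0·273.0)/9889 = 53.40 mg/L.
Below outfall 3: Q → 11270 L/s, C = (9889·53.40 + 1380·320.0)/11270 = 86.05 mg/L.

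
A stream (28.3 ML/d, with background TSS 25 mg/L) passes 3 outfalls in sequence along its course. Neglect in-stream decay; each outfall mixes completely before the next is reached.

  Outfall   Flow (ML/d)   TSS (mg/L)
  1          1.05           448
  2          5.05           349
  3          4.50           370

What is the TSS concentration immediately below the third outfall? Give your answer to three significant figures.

After outfall 1: Q = 28.30 + 1.050 = 29.35 ML/d; C = (28.30·25.00 + 1.050·448.0)/29.35 = 40.13 mg/L.
After outfall 2: Q = 29.35 + 5.050 = 34.40 ML/d; C = (29.35·40.13 + 5.050·349.0)/34.40 = 85.48 mg/L.
After outfall 3: Q = 34.40 + 4.500 = 38.90 ML/d; C = (34.40·85.48 + 4.500·370.0)/38.90 = 118.4 mg/L.

118 mg/L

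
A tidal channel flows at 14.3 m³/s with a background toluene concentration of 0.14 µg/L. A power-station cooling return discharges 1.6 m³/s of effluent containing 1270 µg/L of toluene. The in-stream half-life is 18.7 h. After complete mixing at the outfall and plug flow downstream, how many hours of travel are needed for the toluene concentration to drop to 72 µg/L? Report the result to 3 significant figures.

15.5 h

After mixing, C = (14.30·0.1400 + 1.600·1270) / 15.90 = 2034/15.90 = 127.9 µg/L.
Half-life 18.7 h → k = ln 2 / 18.7 = 0.03707 h⁻¹ = 0.8896 d⁻¹.
127.9·exp(−k·t) = 72 → t = ln(127.9/72)/k = 55820 s = 15.51 h.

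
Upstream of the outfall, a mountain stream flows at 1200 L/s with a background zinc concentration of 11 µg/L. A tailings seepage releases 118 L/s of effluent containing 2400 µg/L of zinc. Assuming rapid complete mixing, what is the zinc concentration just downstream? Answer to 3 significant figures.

225 µg/L

Mixed concentration C = ΣQC/ΣQ = (1200·11.00 + 118.0·2400) / 1318 = 296400/1318 = 224.9 µg/L.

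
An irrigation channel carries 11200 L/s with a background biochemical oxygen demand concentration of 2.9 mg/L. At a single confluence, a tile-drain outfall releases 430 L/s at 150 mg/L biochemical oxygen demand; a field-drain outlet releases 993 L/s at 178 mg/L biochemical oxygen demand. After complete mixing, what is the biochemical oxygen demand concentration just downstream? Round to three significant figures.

Conservation of mass: C = (11200·2.900 + 430.0·150.0 + 993.0·178.0) / 12620 = 273700/12620 = 21.69 mg/L.

21.7 mg/L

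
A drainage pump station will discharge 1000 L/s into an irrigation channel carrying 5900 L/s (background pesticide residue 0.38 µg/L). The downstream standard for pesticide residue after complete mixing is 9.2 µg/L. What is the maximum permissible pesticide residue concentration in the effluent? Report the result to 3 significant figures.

At the limit, (Qr·Cr + Qe·Cₑ)/(Qr + Qe) = 9.2:
Cₑ = (6900·9.2 − 5900·0.3800) / 1000 = 61.24 µg/L.

61.2 µg/L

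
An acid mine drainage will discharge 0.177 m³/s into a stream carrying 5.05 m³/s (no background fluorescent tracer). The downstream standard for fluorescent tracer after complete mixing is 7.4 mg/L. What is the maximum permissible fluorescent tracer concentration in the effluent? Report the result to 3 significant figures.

At the limit, (Qr·Cr + Qe·Cₑ)/(Qr + Qe) = 7.4:
Cₑ = (5.227·7.4 − 5.050·0) / 0.1770 = 218.5 mg/L.

219 mg/L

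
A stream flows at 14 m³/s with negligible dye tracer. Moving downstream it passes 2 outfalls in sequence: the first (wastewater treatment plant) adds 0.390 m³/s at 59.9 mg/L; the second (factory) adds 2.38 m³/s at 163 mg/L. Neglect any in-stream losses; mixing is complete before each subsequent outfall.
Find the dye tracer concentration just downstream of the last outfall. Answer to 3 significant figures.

Below outfall 1: Q → 14.39 m³/s, C = (14.00·0 + 0.3900·59.90)/14.39 = 1.623 mg/L.
Below outfall 2: Q → 16.77 m³/s, C = (14.39·1.623 + 2.380·163.0)/16.77 = 24.53 mg/L.

24.5 mg/L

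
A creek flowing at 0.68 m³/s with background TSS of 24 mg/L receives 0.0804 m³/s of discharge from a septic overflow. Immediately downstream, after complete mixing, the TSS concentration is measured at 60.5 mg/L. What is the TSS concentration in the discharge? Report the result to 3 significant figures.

369 mg/L

Mass balance: 0.6800·24.00 + 0.08040·Cₑ = 0.7604·60.50
→ Cₑ = (0.7604·60.50 − 0.6800·24.00) / 0.08040 = 369.2 mg/L.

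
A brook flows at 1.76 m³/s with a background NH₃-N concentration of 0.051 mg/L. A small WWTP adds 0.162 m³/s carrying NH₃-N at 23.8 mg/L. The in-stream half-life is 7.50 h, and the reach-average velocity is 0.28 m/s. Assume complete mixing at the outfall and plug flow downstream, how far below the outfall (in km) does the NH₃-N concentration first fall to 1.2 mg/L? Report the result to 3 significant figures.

5.86 km

Flow-weighted average: C = (1.760·0.05100 + 0.1620·23.80) / 1.922 = 3.945/1.922 = 2.053 mg/L.
Half-life 7.50 h → k = ln 2 / 7.50 = 0.09242 h⁻¹ = 2.218 d⁻¹.
Set 2.053·exp(−k·t) = 1.2 → t = ln(2.053/1.2)/k = 20910 s = 5.809 h.
Distance = v·t = 0.28·20910 = 5855 m = 5.855 km.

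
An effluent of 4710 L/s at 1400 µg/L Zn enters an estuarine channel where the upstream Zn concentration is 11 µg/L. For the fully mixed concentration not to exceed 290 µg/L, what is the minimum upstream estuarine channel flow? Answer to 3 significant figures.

Set C_mix = 290: (Q·11.00 + 4710·1400) / (Q + 4710) = 290
→ Q = 4710·(1400 − 290)/(290 − 11.00) = 18740 L/s.

18700 L/s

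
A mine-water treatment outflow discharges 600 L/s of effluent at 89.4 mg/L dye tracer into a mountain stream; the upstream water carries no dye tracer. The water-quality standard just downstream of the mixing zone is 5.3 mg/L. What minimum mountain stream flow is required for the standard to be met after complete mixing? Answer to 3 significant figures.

9520 L/s

Set C_mix = 5.3: (Q·0 + 600.0·89.40) / (Q + 600.0) = 5.3
→ Q = 600.0·(89.40 − 5.3)/(5.3 − 0) = 9521 L/s.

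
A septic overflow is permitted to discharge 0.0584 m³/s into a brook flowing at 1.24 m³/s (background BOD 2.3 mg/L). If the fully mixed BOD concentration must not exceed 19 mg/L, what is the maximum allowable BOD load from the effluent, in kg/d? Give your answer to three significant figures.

1890 kg/d

Mass balance at the limit: 1.240·2.300 + 0.05840·Cₑ = 1.298·19 → Cₑ = 373.6 mg/L.
Load = 0.05840 m³/s × 373.6 g/m³ × 86 400 s/d = 1885 kg/d.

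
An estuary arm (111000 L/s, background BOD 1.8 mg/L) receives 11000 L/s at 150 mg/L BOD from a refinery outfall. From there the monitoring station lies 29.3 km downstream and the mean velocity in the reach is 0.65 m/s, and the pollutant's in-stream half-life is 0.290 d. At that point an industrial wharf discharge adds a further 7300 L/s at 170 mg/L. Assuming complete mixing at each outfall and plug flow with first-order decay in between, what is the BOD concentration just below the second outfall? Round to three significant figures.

13.7 mg/L

After mixing, C = (111000·1.800 + 11000·150.0) / 122000 = 1850000/122000 = 15.16 mg/L; combined flow 122000 L/s.
Travel time t = 29.3·1000 / 0.65 = 45080 s = 12.52 h.
Half-life 0.290 d → k = ln 2 / 0.290 = 2.390 d⁻¹.
Decay over the reach: 15.16·exp(−kt) = 15.16·0.2874 = 4.357 mg/L.
At the second outfall, C = (122000·4.357 + 7300·170.0) / (122000 + 7300) = 13.71 mg/L.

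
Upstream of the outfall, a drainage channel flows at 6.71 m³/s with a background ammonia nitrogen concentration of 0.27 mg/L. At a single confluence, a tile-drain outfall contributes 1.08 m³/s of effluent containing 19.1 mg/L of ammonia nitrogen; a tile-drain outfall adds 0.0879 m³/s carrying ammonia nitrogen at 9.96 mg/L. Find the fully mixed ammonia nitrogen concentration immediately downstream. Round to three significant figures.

2.96 mg/L

Mass balance: C = (6.710·0.2700 + 1.080·19.10 + 0.08790·9.960) / 7.878 = 23.32/7.878 = 2.960 mg/L.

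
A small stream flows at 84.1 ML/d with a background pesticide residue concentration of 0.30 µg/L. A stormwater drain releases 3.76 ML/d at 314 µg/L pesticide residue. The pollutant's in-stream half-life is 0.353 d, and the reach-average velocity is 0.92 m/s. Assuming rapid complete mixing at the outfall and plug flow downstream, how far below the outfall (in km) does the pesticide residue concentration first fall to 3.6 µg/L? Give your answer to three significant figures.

54.2 km

Flow-weighted average: C = (84.10·0.3000 + 3.760·314.0) / 87.86 = 1206/87.86 = 13.72 µg/L.
Half-life 0.353 d → k = ln 2 / 0.353 = 1.964 d⁻¹.
Set 13.72·exp(−k·t) = 3.6 → t = ln(13.72/3.6)/k = 58890 s = 16.36 h.
Distance = v·t = 0.92·58890 = 54170 m = 54.17 km.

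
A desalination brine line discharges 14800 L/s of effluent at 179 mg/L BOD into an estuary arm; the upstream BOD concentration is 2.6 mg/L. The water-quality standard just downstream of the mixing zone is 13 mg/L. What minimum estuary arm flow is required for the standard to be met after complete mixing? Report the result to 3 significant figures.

236000 L/s

Set C_mix = 13: (Q·2.600 + 14800·179.0) / (Q + 14800) = 13
→ Q = 14800·(179.0 − 13)/(13 − 2.600) = 236200 L/s.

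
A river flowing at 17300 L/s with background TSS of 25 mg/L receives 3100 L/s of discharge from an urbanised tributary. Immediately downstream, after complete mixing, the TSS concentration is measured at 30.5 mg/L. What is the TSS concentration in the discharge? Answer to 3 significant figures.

Mass balance: 17300·25.00 + 3100·Cₑ = 20400·30.50
→ Cₑ = (20400·30.50 − 17300·25.00) / 3100 = 61.19 mg/L.

61.2 mg/L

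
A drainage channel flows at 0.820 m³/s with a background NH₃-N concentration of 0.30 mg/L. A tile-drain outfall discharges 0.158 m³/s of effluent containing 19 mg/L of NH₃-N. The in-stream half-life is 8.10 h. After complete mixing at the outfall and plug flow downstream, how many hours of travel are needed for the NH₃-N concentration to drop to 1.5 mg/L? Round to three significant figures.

Conservation of mass: C = (0.8200·0.3000 + 0.1580·19.00) / 0.9780 = 3.248/0.9780 = 3.321 mg/L.
Half-life 8.10 h → k = ln 2 / 8.10 = 0.08557 h⁻¹ = 2.054 d⁻¹.
3.321·exp(−k·t) = 1.5 → t = ln(3.321/1.5)/k = 33440 s = 9.288 h.

9.29 h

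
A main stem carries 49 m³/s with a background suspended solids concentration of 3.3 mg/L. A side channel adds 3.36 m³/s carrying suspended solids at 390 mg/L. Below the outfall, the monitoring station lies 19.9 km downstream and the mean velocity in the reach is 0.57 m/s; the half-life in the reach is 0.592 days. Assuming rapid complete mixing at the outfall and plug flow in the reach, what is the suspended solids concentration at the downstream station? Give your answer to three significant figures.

Conservation of mass: C = (49.00·3.300 + 3.360·390.0) / 52.36 = 1472/52.36 = 28.11 mg/L.
Travel time t = 19.9·1000 / 0.57 = 34910 s = 9.698 h.
Half-life 0.592 d → k = ln 2 / 0.592 = 1.171 d⁻¹.
First-order decay: C = 28.11·exp(−k·t) = 28.11·0.6231 = 17.52 mg/L.

17.5 mg/L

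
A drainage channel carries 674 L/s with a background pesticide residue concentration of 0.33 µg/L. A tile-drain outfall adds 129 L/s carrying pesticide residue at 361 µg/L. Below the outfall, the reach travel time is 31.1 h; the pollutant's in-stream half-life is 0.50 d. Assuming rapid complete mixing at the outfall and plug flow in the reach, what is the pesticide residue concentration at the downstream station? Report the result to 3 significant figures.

Conservation of mass: C = (674.0·0.3300 + 129.0·361.0) / 803.0 = 46790/803.0 = 58.27 µg/L.
Half-life 0.50 d → k = ln 2 / 0.50 = 1.386 d⁻¹.
Decay over the reach: 58.27·exp(−kt) = 58.27·0.1659 = 9.667 µg/L.

9.67 µg/L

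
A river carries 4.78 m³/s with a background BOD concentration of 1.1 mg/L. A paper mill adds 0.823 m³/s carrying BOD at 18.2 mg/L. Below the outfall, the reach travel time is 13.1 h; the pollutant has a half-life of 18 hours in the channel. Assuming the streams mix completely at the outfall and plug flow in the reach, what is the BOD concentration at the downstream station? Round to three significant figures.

2.18 mg/L

Mixed concentration C = ΣQC/ΣQ = (4.780·1.100 + 0.8230·18.20) / 5.603 = 20.24/5.603 = 3.612 mg/L.
Half-life 18 h → k = ln 2 / 18 = 0.03851 h⁻¹ = 0.9242 d⁻¹.
After decay, C = 3.612 × e^(−kt) = 3.612 × 0.6038 = 2.181 mg/L.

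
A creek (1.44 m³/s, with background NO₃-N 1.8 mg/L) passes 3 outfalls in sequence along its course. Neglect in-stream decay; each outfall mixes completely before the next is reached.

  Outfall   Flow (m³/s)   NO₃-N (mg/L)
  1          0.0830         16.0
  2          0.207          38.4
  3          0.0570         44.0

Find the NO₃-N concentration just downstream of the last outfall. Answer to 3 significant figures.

8.05 mg/L

Outfall 1: combined Q = 1.523 m³/s; C = (1.440·1.800 + 0.08300·16.00)/1.523 = 2.574 mg/L.
Outfall 2: combined Q = 1.730 m³/s; C = (1.523·2.574 + 0.2070·38.40)/1.730 = 6.861 mg/L.
Outfall 3: combined Q = 1.787 m³/s; C = (1.730·6.861 + 0.05700·44.00)/1.787 = 8.045 mg/L.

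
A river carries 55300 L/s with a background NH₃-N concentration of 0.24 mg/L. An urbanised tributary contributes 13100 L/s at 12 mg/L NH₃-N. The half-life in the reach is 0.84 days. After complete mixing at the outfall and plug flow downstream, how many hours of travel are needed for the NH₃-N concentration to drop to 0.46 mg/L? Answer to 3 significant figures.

49.1 h

Conservation of mass: C = (55300·0.2400 + 13100·12.00) / 68400 = 170500/68400 = 2.492 mg/L.
Half-life 0.84 d → k = ln 2 / 0.84 = 0.8252 d⁻¹.
2.492·exp(−k·t) = 0.46 → t = ln(2.492/0.46)/k = 176900 s = 49.15 h.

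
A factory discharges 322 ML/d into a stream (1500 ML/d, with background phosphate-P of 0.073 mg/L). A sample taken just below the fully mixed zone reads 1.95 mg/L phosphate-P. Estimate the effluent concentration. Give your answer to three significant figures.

Mass balance: 1500·0.07300 + 322.0·Cₑ = 1822·1.950
→ Cₑ = (1822·1.950 − 1500·0.07300) / 322.0 = 10.69 mg/L.

10.7 mg/L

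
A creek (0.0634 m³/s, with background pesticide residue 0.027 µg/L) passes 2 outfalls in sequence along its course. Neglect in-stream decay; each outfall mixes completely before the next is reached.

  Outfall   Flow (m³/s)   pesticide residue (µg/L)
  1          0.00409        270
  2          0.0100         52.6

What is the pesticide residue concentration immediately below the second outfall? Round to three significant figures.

21.1 µg/L

Outfall 1: combined Q = 0.06749 m³/s; C = (0.06340·0.02700 + 0.004090·270.0)/0.06749 = 16.39 µg/L.
Outfall 2: combined Q = 0.07749 m³/s; C = (0.06749·16.39 + 0.01000·52.60)/0.07749 = 21.06 µg/L.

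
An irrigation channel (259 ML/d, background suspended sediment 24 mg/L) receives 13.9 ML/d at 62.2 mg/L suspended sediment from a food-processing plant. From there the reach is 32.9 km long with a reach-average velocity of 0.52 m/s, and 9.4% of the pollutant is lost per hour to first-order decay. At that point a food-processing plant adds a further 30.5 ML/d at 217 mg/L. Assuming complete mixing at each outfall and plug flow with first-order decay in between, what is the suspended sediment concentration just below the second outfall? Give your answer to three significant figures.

Mass balance: C = (259.0·24.00 + 13.90·62.20) / 272.9 = 7081/272.9 = 25.95 mg/L; combined flow 272.9 ML/d.
Travel time t = 32.9·1000 / 0.52 = 63270 s = 17.57 h.
9.4%/h lost → k = −ln(1 − 0.094) = 0.09872 h⁻¹.
First-order decay: C = 25.95·exp(−k·t) = 25.95·0.1764 = 4.577 mg/L.
At the second outfall, C = (272.9·4.577 + 30.50·217.0) / (272.9 + 30.50) = 25.93 mg/L.

25.9 mg/L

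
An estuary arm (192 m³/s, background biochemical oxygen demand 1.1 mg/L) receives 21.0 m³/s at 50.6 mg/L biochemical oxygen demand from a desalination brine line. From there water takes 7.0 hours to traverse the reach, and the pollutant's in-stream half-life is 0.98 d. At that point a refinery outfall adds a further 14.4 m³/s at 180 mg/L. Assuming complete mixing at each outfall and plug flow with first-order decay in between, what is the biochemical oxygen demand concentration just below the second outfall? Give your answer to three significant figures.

Mass balance: C = (192.0·1.100 + 21.00·50.60) / 213.0 = 1274/213.0 = 5.980 mg/L; combined flow 213.0 m³/s.
Half-life 0.98 d → k = ln 2 / 0.98 = 0.7073 d⁻¹.
Decay over the reach: 5.980·exp(−kt) = 5.980·0.8136 = 4.866 mg/L.
At the second outfall, C = (213.0·4.866 + 14.40·180.0) / (213.0 + 14.40) = 15.96 mg/L.

16.0 mg/L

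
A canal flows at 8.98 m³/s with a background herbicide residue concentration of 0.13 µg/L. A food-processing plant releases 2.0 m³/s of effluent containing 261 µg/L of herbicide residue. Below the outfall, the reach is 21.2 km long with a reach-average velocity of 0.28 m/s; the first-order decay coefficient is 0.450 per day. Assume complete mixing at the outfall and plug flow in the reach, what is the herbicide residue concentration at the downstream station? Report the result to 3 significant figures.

Mixed concentration C = ΣQC/ΣQ = (8.980·0.1300 + 2.000·261.0) / 10.98 = 523.2/10.98 = 47.65 µg/L.
Travel time t = 21.2·1000 / 0.28 = 75710 s = 21.03 h.
Applying C = C₀e^(−kt): 47.65 × 0.6741 = 32.12 µg/L.

32.1 µg/L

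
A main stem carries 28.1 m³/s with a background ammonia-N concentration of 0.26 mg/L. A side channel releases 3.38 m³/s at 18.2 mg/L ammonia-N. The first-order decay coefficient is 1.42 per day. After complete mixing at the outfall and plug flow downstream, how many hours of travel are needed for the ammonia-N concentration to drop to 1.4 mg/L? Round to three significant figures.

Mixed concentration C = ΣQC/ΣQ = (28.10·0.2600 + 3.380·18.20) / 31.48 = 68.82/31.48 = 2.186 mg/L.
2.186·exp(−k·t) = 1.4 → t = ln(2.186/1.4)/k = 27120 s = 7.533 h.

7.53 h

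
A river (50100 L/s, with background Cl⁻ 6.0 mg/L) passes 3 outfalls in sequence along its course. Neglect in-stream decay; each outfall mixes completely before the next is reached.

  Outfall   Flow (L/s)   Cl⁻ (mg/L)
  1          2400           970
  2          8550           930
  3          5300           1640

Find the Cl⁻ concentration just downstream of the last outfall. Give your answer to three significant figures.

Outfall 1: combined Q = 52500 L/s; C = (50100·6.000 + 2400·970.0)/52500 = 50.07 mg/L.
Outfall 2: combined Q = 61050 L/s; C = (52500·50.07 + 8550·930.0)/61050 = 173.3 mg/L.
Outfall 3: combined Q = 66350 L/s; C = (61050·173.3 + 5300·1640)/66350 = 290.5 mg/L.

290 mg/L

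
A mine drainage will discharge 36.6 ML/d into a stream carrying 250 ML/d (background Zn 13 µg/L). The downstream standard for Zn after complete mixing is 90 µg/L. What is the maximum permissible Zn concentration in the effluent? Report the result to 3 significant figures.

616 µg/L

At the limit, (Qr·Cr + Qe·Cₑ)/(Qr + Qe) = 90:
Cₑ = (286.6·90 − 250.0·13.00) / 36.60 = 616.0 µg/L.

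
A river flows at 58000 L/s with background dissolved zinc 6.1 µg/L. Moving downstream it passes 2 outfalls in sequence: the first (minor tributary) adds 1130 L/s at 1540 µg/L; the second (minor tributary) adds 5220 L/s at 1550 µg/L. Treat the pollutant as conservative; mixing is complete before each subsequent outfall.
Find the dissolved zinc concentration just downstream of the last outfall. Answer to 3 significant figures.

158 µg/L

Outfall 1: combined Q = 59130 L/s; C = (58000·6.100 + 1130·1540)/59130 = 35.41 µg/L.
Outfall 2: combined Q = 64350 L/s; C = (59130·35.41 + 5220·1550)/64350 = 158.3 µg/L.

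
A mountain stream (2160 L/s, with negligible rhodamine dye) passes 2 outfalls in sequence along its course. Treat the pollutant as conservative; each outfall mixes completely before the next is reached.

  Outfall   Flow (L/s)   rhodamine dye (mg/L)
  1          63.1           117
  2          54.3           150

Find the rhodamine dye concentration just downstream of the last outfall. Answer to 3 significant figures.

Below outfall 1: Q → 2223 L/s, C = (2160·0 + 63.10·117.0)/2223 = 3.321 mg/L.
Below outfall 2: Q → 2277 L/s, C = (2223·3.321 + 54.30·150.0)/2277 = 6.818 mg/L.

6.82 mg/L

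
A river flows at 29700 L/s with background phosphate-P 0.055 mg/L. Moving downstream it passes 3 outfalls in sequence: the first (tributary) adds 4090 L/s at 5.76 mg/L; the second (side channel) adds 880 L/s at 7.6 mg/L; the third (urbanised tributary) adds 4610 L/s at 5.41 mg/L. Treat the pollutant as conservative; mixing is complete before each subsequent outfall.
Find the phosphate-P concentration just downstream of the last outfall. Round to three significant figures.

After outfall 1: Q = 29700 + 4090 = 33790 L/s; C = (29700·0.05500 + 4090·5.760)/33790 = 0.7455 mg/L.
After outfall 2: Q = 33790 + 880.0 = 34670 L/s; C = (33790·0.7455 + 880.0·7.600)/34670 = 0.9195 mg/L.
After outfall 3: Q = 34670 + 4610 = 39280 L/s; C = (34670·0.9195 + 4610·5.410)/39280 = 1.447 mg/L.

1.45 mg/L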